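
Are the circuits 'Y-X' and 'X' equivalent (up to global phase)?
No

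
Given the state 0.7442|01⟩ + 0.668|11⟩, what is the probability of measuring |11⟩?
0.4462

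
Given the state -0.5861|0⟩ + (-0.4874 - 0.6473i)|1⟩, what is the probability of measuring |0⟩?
0.3435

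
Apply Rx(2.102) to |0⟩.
0.4967|0⟩ - 0.8679i|1⟩

Rx(2.102) = [[cos(θ/2), −i·sin(θ/2)], [−i·sin(θ/2), cos(θ/2)]]; θ = 2.102, cos(θ/2) ≈ 0.496703, sin(θ/2) ≈ 0.86792.
With a = amp(|0⟩) = 1 and b = amp(|1⟩) = 0:
new amp(|0⟩) = (0.496703)·a + (-0.86792i)·b = 0.4967
new amp(|1⟩) = (-0.86792i)·a + (0.496703)·b = -0.8679i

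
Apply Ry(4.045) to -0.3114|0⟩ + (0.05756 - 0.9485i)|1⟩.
(0.08414 + 0.8534i)|0⟩ + (-0.3053 + 0.414i)|1⟩

Ry(4.045) = [[cos(θ/2), −sin(θ/2)], [sin(θ/2), cos(θ/2)]]; θ = 4.045, cos(θ/2) ≈ -0.436499, sin(θ/2) ≈ 0.899705.
With a = amp(|0⟩) = -0.3114 and b = amp(|1⟩) = (0.05756 - 0.9485i):
new amp(|0⟩) = (-0.436499)·a + (-0.899705)·b = (0.08414 + 0.8534i)
new amp(|1⟩) = (0.899705)·a + (-0.436499)·b = (-0.3053 + 0.414i)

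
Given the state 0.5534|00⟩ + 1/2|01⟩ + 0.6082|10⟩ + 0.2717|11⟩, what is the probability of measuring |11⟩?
0.07382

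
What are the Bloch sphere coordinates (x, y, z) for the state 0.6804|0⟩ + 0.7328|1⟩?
(0.9972, 0, -0.07405)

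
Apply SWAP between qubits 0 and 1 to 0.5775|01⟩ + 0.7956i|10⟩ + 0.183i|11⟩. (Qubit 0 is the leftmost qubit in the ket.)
0.7956i|01⟩ + 0.5775|10⟩ + 0.183i|11⟩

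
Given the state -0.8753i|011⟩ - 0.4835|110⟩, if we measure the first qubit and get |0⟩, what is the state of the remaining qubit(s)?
-i|11⟩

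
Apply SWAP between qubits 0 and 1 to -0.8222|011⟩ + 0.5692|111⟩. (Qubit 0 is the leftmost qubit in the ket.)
-0.8222|101⟩ + 0.5692|111⟩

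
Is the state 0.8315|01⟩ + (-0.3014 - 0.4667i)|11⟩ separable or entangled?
Separable

Writing the state as a|00⟩ + b|01⟩ + c|10⟩ + d|11⟩, it is a product state iff ad − bc = 0.
Here (a, b, c, d) = (0, 0.8315, 0, (-0.3014 - 0.4667i)): ad − bc = (0)(-0.3014 - 0.4667i) − (0.8315)(0) = 0, so the state is separable.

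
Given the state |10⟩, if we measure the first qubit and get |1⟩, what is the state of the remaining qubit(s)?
|0⟩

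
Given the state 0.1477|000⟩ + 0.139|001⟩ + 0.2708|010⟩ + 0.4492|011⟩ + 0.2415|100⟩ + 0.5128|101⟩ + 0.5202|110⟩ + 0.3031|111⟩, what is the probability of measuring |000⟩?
0.02182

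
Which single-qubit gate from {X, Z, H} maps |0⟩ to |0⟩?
Z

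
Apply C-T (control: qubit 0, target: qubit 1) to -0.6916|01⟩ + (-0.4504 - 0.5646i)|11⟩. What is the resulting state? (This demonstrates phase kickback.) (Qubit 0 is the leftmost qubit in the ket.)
-0.6916|01⟩ + (0.08075 - 0.7177i)|11⟩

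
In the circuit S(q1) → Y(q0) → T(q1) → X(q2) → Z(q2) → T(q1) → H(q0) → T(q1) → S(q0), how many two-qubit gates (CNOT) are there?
0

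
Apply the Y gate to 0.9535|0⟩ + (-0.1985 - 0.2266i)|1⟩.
(-0.2266 + 0.1985i)|0⟩ + 0.9535i|1⟩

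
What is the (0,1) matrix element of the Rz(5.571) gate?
0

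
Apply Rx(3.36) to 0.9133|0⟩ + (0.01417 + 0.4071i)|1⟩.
(0.3051 - 0.01409i)|0⟩ + (-0.001544 - 0.9522i)|1⟩

Rx(3.36) = [[cos(θ/2), −i·sin(θ/2)], [−i·sin(θ/2), cos(θ/2)]]; θ = 3.36, cos(θ/2) ≈ -0.108987, sin(θ/2) ≈ 0.994043.
With a = amp(|0⟩) = 0.9133 and b = amp(|1⟩) = (0.01417 + 0.4071i):
new amp(|0⟩) = (-0.108987)·a + (-0.994043i)·b = (0.3051 - 0.01409i)
new amp(|1⟩) = (-0.994043i)·a + (-0.108987)·b = (-0.001544 - 0.9522i)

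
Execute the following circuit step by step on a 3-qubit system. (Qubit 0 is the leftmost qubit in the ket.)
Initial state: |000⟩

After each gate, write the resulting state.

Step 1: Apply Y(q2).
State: i|001⟩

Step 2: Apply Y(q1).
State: -|011⟩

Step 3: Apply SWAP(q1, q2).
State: -|011⟩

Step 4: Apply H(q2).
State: -1/√2|010⟩ + 1/√2|011⟩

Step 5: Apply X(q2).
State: 1/√2|010⟩ - 1/√2|011⟩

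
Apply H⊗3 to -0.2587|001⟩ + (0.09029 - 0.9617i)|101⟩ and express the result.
(-0.05954 - 0.34i)|000⟩ + (0.05954 + 0.34i)|001⟩ + (-0.05954 - 0.34i)|010⟩ + (0.05954 + 0.34i)|011⟩ + (-0.1234 + 0.34i)|100⟩ + (0.1234 - 0.34i)|101⟩ + (-0.1234 + 0.34i)|110⟩ + (0.1234 - 0.34i)|111⟩

H⊗3 gives amp(|y⟩) = (1/2√2) Σ_x (−1)^(x·y) amp(|x⟩), where x·y is the number of positions in which both x and y have a 1.
|000⟩: (-0.2587 + (0.09029 - 0.9617i))/(2√2) = (-0.05954 - 0.34i)
|001⟩: (0.2587 - (0.09029 - 0.9617i))/(2√2) = (0.05954 + 0.34i)
|010⟩: (-0.2587 + (0.09029 - 0.9617i))/(2√2) = (-0.05954 - 0.34i)
|011⟩: (0.2587 - (0.09029 - 0.9617i))/(2√2) = (0.05954 + 0.34i)
|100⟩: (-0.2587 - (0.09029 - 0.9617i))/(2√2) = (-0.1234 + 0.34i)
|101⟩: (0.2587 + (0.09029 - 0.9617i))/(2√2) = (0.1234 - 0.34i)
|110⟩: (-0.2587 - (0.09029 - 0.9617i))/(2√2) = (-0.1234 + 0.34i)
|111⟩: (0.2587 + (0.09029 - 0.9617i))/(2√2) = (0.1234 - 0.34i)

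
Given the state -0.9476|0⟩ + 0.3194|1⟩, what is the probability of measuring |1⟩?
0.102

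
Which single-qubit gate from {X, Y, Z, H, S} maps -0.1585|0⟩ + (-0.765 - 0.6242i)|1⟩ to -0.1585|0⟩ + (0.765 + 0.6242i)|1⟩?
Z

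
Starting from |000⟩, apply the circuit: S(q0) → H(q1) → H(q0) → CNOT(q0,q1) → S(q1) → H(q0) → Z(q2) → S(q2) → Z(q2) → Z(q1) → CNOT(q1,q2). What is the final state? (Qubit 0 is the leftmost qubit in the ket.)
1/√2|000⟩ - (1/√2)i|011⟩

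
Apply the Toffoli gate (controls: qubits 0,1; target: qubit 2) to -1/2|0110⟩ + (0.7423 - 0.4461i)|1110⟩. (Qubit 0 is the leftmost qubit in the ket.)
-1/2|0110⟩ + (0.7423 - 0.4461i)|1100⟩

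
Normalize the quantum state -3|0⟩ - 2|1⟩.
-0.8321|0⟩ - 0.5547|1⟩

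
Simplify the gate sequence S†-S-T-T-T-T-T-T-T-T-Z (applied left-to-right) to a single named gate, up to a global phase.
Z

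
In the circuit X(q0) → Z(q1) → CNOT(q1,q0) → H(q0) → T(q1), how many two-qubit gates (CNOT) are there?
1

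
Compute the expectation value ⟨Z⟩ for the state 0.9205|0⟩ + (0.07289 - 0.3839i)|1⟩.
0.6946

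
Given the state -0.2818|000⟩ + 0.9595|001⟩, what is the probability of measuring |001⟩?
0.9206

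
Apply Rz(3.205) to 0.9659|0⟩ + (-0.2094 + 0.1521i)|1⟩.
(-0.03062 - 0.9654i)|0⟩ + (-0.1454 - 0.2141i)|1⟩

Rz(3.205) = [[e^(−iθ/2), 0], [0, e^(iθ/2)]] with e^(±iθ/2) = cos(θ/2) ± i·sin(θ/2); θ = 3.205, cos(θ/2) ≈ -0.0316984, sin(θ/2) ≈ 0.999497.
With a = amp(|0⟩) = 0.9659 and b = amp(|1⟩) = (-0.2094 + 0.1521i):
new amp(|0⟩) = (-0.0316984 - 0.999497i)·a = (-0.03062 - 0.9654i)
new amp(|1⟩) = (-0.0316984 + 0.999497i)·b = (-0.1454 - 0.2141i)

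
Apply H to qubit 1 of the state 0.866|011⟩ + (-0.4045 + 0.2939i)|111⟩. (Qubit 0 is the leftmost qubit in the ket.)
0.6124|001⟩ - 0.6124|011⟩ + (-0.286 + 0.2078i)|101⟩ + (0.286 - 0.2078i)|111⟩

H on qubit 1 mixes each pair of kets that differ only in qubit 1: amplitudes (a, b) of (|…0…⟩, |…1…⟩) become ((a + b)/√2, (a − b)/√2). Kets absent from the input have amplitude 0.
(|001⟩, |011⟩): (a, b) = (0, 0.866) → (0.6124, -0.6124)
(|101⟩, |111⟩): (a, b) = (0, (-0.4045 + 0.2939i)) → ((-0.286 + 0.2078i), (0.286 - 0.2078i))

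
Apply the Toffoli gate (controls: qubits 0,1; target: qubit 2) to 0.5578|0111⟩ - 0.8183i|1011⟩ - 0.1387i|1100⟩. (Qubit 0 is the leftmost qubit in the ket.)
0.5578|0111⟩ - 0.8183i|1011⟩ - 0.1387i|1110⟩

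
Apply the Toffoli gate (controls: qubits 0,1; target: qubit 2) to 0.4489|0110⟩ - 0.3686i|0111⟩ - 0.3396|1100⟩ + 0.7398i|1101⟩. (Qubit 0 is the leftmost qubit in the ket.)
0.4489|0110⟩ - 0.3686i|0111⟩ - 0.3396|1110⟩ + 0.7398i|1111⟩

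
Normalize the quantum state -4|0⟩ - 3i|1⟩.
-0.8|0⟩ - 0.6i|1⟩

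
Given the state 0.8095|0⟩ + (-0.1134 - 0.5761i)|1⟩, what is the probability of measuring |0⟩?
0.6553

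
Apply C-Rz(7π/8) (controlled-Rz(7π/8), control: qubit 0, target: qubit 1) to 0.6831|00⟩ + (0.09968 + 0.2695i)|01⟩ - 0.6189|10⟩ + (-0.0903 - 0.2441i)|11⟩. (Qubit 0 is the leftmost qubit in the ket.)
0.6831|00⟩ + (0.09968 + 0.2695i)|01⟩ + (-0.1207 + 0.607i)|10⟩ + (0.2218 - 0.1362i)|11⟩

C-Rz(7π/8) leaves the control-|0⟩ kets |00⟩, |01⟩ unchanged and applies Rz(7π/8) to qubit 1 on the control-|1⟩ pair (|10⟩, |11⟩).
Rz(7π/8) = [[e^(−iθ/2), 0], [0, e^(iθ/2)]] with e^(±iθ/2) = cos(θ/2) ± i·sin(θ/2); θ = 7π/8, cos(θ/2) ≈ 0.19509, sin(θ/2) ≈ 0.980785.
With a = amp(|10⟩) = -0.6189 and b = amp(|11⟩) = (-0.0903 - 0.2441i):
new amp(|10⟩) = (0.19509 - 0.980785i)·a = (-0.1207 + 0.607i)
new amp(|11⟩) = (0.19509 + 0.980785i)·b = (0.2218 - 0.1362i)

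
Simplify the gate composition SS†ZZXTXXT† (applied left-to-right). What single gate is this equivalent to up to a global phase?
X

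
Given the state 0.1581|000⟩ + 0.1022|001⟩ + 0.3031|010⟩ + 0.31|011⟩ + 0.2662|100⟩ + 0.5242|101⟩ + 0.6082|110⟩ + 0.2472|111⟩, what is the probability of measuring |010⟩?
0.09187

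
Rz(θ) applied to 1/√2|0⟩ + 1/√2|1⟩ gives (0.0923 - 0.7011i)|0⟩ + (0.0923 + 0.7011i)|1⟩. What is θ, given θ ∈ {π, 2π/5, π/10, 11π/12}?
11π/12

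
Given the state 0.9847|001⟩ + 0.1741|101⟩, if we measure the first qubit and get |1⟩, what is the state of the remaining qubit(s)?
|01⟩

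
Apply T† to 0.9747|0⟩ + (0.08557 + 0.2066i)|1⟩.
0.9747|0⟩ + (0.2066 + 0.08558i)|1⟩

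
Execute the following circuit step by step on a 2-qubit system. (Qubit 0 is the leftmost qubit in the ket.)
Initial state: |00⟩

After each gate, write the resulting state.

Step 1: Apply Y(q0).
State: i|10⟩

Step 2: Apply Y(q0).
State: |00⟩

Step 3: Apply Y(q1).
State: i|01⟩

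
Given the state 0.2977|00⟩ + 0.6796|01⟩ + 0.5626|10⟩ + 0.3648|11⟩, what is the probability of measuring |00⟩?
0.08863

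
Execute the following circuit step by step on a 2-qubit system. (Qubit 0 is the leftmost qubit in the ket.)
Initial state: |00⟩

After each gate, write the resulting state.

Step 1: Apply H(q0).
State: 1/√2|00⟩ + 1/√2|10⟩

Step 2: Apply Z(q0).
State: 1/√2|00⟩ - 1/√2|10⟩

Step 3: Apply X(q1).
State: 1/√2|01⟩ - 1/√2|11⟩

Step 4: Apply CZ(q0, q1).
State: 1/√2|01⟩ + 1/√2|11⟩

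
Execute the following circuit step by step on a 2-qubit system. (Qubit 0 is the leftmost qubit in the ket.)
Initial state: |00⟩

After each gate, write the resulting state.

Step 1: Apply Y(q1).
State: i|01⟩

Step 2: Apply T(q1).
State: (-1/√2 + (1/√2)i)|01⟩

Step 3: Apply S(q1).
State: (-1/√2 - (1/√2)i)|01⟩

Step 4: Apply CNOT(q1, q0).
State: (-1/√2 - (1/√2)i)|11⟩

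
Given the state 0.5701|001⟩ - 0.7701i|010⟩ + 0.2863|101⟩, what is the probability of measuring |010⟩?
0.5931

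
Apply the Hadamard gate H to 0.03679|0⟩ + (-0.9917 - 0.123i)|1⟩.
(-0.6752 - 0.08697i)|0⟩ + (0.7273 + 0.08697i)|1⟩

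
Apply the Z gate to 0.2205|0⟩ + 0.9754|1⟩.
0.2205|0⟩ - 0.9754|1⟩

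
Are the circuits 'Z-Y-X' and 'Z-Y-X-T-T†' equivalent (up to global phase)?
Yes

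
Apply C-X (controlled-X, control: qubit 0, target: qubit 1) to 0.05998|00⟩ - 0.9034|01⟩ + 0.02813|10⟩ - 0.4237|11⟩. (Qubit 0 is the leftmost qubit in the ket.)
0.05998|00⟩ - 0.9034|01⟩ - 0.4237|10⟩ + 0.02813|11⟩

C-X leaves the control-|0⟩ kets |00⟩, |01⟩ unchanged and applies X to qubit 1 on the control-|1⟩ pair (|10⟩, |11⟩).
X = [[0, 1], [1, 0]].
With a = amp(|10⟩) = 0.02813 and b = amp(|11⟩) = -0.4237:
new amp(|10⟩) = (1)·b = -0.4237
new amp(|11⟩) = (1)·a = 0.02813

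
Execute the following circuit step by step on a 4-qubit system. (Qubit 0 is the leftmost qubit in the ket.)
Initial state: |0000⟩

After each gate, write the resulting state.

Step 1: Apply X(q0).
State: |1000⟩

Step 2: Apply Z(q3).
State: |1000⟩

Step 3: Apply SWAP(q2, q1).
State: |1000⟩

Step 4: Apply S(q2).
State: |1000⟩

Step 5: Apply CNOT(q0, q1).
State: |1100⟩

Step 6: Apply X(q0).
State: |0100⟩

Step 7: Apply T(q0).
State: |0100⟩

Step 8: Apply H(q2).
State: 1/√2|0100⟩ + 1/√2|0110⟩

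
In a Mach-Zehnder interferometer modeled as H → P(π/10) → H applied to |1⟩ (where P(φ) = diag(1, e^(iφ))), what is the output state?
(0.02447 - 0.1545i)|0⟩ + (0.9755 + 0.1545i)|1⟩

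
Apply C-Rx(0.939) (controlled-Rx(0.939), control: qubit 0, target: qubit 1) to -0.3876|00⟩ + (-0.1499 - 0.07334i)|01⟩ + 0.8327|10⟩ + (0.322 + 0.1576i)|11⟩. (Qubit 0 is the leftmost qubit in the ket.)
-0.3876|00⟩ + (-0.1499 - 0.07334i)|01⟩ + (0.8139 - 0.1457i)|10⟩ + (0.2872 - 0.2362i)|11⟩

C-Rx(0.939) leaves the control-|0⟩ kets |00⟩, |01⟩ unchanged and applies Rx(0.939) to qubit 1 on the control-|1⟩ pair (|10⟩, |11⟩).
Rx(0.939) = [[cos(θ/2), −i·sin(θ/2)], [−i·sin(θ/2), cos(θ/2)]]; θ = 0.939, cos(θ/2) ≈ 0.891795, sin(θ/2) ≈ 0.45244.
With a = amp(|10⟩) = 0.8327 and b = amp(|11⟩) = (0.322 + 0.1576i):
new amp(|10⟩) = (0.891795)·a + (-0.45244i)·b = (0.8139 - 0.1457i)
new amp(|11⟩) = (-0.45244i)·a + (0.891795)·b = (0.2872 - 0.2362i)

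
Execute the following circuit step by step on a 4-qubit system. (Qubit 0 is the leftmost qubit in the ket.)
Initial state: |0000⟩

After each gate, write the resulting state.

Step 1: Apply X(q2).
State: |0010⟩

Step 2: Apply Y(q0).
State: i|1010⟩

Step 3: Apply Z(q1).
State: i|1010⟩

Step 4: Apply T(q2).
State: (-1/√2 + (1/√2)i)|1010⟩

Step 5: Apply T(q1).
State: (-1/√2 + (1/√2)i)|1010⟩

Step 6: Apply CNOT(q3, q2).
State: (-1/√2 + (1/√2)i)|1010⟩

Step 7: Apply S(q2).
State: (-1/√2 - (1/√2)i)|1010⟩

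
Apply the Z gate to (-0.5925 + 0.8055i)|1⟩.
(0.5925 - 0.8055i)|1⟩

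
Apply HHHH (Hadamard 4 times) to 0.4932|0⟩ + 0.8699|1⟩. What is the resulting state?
0.4932|0⟩ + 0.8699|1⟩

H² = I, so an even number of Hadamards cancels: H^4 = I and the state is unchanged.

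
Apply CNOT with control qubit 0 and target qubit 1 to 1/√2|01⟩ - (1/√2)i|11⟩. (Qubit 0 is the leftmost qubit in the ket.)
1/√2|01⟩ - (1/√2)i|10⟩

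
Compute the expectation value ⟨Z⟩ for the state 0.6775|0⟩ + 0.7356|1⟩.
-0.0821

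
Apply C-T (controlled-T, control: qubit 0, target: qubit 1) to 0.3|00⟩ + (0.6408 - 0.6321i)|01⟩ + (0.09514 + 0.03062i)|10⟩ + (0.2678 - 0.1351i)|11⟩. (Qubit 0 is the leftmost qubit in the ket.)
0.3|00⟩ + (0.6408 - 0.6321i)|01⟩ + (0.09514 + 0.03062i)|10⟩ + (0.2849 + 0.09383i)|11⟩

C-T leaves the control-|0⟩ kets |00⟩, |01⟩ unchanged and applies T to qubit 1 on the control-|1⟩ pair (|10⟩, |11⟩).
T = [[1, 0], [0, (1/√2 + (1/√2)i)]].
With a = amp(|10⟩) = (0.09514 + 0.03062i) and b = amp(|11⟩) = (0.2678 - 0.1351i):
new amp(|10⟩) = (1)·a = (0.09514 + 0.03062i)
new amp(|11⟩) = (1/√2 + (1/√2)i)·b = (0.2849 + 0.09383i)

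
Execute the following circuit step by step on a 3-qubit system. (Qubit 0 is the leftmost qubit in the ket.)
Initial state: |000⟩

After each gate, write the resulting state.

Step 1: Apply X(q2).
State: |001⟩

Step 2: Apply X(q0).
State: |101⟩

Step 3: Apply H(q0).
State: 1/√2|001⟩ - 1/√2|101⟩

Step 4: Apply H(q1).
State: 1/2|001⟩ + 1/2|011⟩ - 1/2|101⟩ - 1/2|111⟩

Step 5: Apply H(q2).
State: 1/√8|000⟩ - 1/√8|001⟩ + 1/√8|010⟩ - 1/√8|011⟩ - 1/√8|100⟩ + 1/√8|101⟩ - 1/√8|110⟩ + 1/√8|111⟩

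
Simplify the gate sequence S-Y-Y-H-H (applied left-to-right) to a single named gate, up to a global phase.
S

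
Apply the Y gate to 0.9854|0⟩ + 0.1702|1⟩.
-0.1702i|0⟩ + 0.9854i|1⟩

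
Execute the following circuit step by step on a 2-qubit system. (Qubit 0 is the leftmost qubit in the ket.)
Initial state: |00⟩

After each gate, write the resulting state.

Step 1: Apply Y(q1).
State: i|01⟩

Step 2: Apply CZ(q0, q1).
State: i|01⟩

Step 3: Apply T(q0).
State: i|01⟩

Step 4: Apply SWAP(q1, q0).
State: i|10⟩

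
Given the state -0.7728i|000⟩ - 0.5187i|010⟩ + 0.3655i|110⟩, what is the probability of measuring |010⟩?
0.269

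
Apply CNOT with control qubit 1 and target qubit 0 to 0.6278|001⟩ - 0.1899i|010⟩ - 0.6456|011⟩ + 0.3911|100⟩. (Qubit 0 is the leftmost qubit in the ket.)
0.6278|001⟩ + 0.3911|100⟩ - 0.1899i|110⟩ - 0.6456|111⟩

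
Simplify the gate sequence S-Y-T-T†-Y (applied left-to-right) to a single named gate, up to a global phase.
S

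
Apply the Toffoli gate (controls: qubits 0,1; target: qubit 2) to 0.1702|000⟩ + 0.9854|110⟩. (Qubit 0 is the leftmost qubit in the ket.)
0.1702|000⟩ + 0.9854|111⟩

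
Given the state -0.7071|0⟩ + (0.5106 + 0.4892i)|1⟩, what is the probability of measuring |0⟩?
0.5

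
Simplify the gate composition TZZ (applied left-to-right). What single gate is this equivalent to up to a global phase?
T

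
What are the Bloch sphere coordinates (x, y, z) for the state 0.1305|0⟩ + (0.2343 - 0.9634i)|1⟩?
(0.06115, -0.2514, -0.966)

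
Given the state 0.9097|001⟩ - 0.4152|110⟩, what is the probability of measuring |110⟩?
0.1724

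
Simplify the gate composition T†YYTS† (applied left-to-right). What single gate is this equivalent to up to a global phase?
S†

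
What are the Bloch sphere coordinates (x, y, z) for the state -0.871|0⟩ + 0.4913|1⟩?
(-0.8558, 0, 0.5173)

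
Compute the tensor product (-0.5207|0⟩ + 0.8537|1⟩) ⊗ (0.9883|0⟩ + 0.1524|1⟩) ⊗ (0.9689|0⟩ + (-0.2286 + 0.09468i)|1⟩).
-0.4986|000⟩ + (0.1176 - 0.04872i)|001⟩ - 0.07689|010⟩ + (0.01814 - 0.007513i)|011⟩ + 0.8175|100⟩ + (-0.1929 + 0.07988i)|101⟩ + 0.1261|110⟩ + (-0.02974 + 0.01232i)|111⟩

amp(|b₁b₂…⟩) = product of the factor amplitudes for bits b₁, b₂, …; only kets whose every factor amplitude is nonzero survive.
|000⟩: (-0.5207)(0.9883)(0.9689) = -0.4986
|001⟩: (-0.5207)(0.9883)(-0.2286 + 0.09468i) = (0.1176 - 0.04872i)
|010⟩: (-0.5207)(0.1524)(0.9689) = -0.07689
|011⟩: (-0.5207)(0.1524)(-0.2286 + 0.09468i) = (0.01814 - 0.007513i)
|100⟩: (0.8537)(0.9883)(0.9689) = 0.8175
|101⟩: (0.8537)(0.9883)(-0.2286 + 0.09468i) = (-0.1929 + 0.07988i)
|110⟩: (0.8537)(0.1524)(0.9689) = 0.1261
|111⟩: (0.8537)(0.1524)(-0.2286 + 0.09468i) = (-0.02974 + 0.01232i)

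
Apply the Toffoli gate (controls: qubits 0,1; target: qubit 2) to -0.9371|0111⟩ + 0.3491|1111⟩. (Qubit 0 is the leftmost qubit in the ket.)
-0.9371|0111⟩ + 0.3491|1101⟩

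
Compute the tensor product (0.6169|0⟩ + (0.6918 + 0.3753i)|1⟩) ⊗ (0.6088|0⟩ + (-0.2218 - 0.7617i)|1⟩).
0.3756|00⟩ + (-0.1368 - 0.4699i)|01⟩ + (0.4212 + 0.2285i)|10⟩ + (0.1324 - 0.6102i)|11⟩

amp(|b₁b₂…⟩) = product of the factor amplitudes for bits b₁, b₂, …; only kets whose every factor amplitude is nonzero survive.
|00⟩: (0.6169)(0.6088) = 0.3756
|01⟩: (0.6169)(-0.2218 - 0.7617i) = (-0.1368 - 0.4699i)
|10⟩: (0.6918 + 0.3753i)(0.6088) = (0.4212 + 0.2285i)
|11⟩: (0.6918 + 0.3753i)(-0.2218 - 0.7617i) = (0.1324 - 0.6102i)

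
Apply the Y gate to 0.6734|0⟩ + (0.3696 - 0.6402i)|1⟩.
(-0.6402 - 0.3696i)|0⟩ + 0.6734i|1⟩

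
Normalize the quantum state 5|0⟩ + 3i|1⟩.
0.8575|0⟩ + 0.5145i|1⟩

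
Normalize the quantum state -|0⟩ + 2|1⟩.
-1/√5|0⟩ + 0.8944|1⟩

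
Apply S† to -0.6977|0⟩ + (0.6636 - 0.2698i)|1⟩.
-0.6977|0⟩ + (-0.2698 - 0.6636i)|1⟩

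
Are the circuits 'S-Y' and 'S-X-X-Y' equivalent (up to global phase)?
Yes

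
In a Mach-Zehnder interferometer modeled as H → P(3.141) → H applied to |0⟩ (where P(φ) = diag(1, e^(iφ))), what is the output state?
(0.00000008781 + 0.0002963i)|0⟩ + (1 - 0.0002963i)|1⟩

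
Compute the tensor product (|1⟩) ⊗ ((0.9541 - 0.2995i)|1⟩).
(0.9541 - 0.2995i)|11⟩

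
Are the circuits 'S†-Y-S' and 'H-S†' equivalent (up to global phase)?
No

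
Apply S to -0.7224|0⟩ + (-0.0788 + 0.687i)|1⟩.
-0.7224|0⟩ + (-0.687 - 0.0788i)|1⟩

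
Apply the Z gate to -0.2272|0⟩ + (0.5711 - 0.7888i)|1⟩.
-0.2272|0⟩ + (-0.5711 + 0.7888i)|1⟩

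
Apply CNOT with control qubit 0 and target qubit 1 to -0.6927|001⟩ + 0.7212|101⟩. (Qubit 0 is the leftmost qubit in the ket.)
-0.6927|001⟩ + 0.7212|111⟩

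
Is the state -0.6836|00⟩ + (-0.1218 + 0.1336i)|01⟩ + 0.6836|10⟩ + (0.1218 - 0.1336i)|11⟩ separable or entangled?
Separable

Writing the state as a|00⟩ + b|01⟩ + c|10⟩ + d|11⟩, it is a product state iff ad − bc = 0.
Here (a, b, c, d) = (-0.6836, (-0.1218 + 0.1336i), 0.6836, (0.1218 - 0.1336i)): ad − bc = (-0.6836)(0.1218 - 0.1336i) − (-0.1218 + 0.1336i)(0.6836) = 0, so the state is separable.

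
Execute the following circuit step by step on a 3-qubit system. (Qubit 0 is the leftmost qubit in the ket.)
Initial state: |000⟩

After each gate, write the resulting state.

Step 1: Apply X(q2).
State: |001⟩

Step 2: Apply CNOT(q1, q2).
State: |001⟩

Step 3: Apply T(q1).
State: |001⟩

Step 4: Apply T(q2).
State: (1/√2 + (1/√2)i)|001⟩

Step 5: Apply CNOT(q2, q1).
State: (1/√2 + (1/√2)i)|011⟩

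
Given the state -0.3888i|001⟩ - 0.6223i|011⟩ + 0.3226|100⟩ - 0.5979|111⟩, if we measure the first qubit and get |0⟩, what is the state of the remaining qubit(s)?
-0.5299i|01⟩ - 0.8481i|11⟩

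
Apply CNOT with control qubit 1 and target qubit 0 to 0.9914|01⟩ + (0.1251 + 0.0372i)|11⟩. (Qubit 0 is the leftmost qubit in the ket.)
(0.1251 + 0.0372i)|01⟩ + 0.9914|11⟩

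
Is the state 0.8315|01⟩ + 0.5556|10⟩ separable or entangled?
Entangled

Writing the state as a|00⟩ + b|01⟩ + c|10⟩ + d|11⟩, it is a product state iff ad − bc = 0.
Here (a, b, c, d) = (0, 0.8315, 0.5556, 0): ad − bc = (0)(0) − (0.8315)(0.5556) = -0.462 ≠ 0, so the state is entangled.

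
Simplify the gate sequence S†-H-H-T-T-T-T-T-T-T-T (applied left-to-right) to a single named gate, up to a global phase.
S†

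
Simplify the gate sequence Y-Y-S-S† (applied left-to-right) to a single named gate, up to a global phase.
I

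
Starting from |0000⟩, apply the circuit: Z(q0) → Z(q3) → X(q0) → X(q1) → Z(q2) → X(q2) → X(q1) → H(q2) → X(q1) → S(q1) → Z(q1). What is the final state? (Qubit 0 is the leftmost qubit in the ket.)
-(1/√2)i|1100⟩ + (1/√2)i|1110⟩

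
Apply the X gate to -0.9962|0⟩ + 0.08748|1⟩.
0.08748|0⟩ - 0.9962|1⟩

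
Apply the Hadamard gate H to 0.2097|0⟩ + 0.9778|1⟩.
0.8397|0⟩ - 0.5431|1⟩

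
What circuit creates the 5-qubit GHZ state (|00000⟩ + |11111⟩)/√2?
H(q0) → CNOT(q0,q1) → CNOT(q0,q2) → CNOT(q0,q3) → CNOT(q0,q4)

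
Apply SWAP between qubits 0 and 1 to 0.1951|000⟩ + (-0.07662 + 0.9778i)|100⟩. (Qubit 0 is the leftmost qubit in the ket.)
0.1951|000⟩ + (-0.07662 + 0.9778i)|010⟩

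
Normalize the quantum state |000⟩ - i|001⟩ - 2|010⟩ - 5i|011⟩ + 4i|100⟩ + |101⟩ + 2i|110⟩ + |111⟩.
0.1374|000⟩ - 0.1374i|001⟩ - 0.2747|010⟩ - 0.6868i|011⟩ + 0.5494i|100⟩ + 0.1374|101⟩ + 0.2747i|110⟩ + 0.1374|111⟩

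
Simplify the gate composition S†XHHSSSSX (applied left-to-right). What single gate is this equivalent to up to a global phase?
S†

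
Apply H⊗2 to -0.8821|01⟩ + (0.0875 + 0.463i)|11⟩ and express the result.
(-0.3973 + 0.2315i)|00⟩ + (0.3973 - 0.2315i)|01⟩ + (-0.4848 - 0.2315i)|10⟩ + (0.4848 + 0.2315i)|11⟩

H⊗2 gives amp(|y⟩) = (1/2) Σ_x (−1)^(x·y) amp(|x⟩), where x·y is the number of positions in which both x and y have a 1.
|00⟩: (-0.8821 + (0.0875 + 0.463i))/2 = (-0.3973 + 0.2315i)
|01⟩: (0.8821 - (0.0875 + 0.463i))/2 = (0.3973 - 0.2315i)
|10⟩: (-0.8821 - (0.0875 + 0.463i))/2 = (-0.4848 - 0.2315i)
|11⟩: (0.8821 + (0.0875 + 0.463i))/2 = (0.4848 + 0.2315i)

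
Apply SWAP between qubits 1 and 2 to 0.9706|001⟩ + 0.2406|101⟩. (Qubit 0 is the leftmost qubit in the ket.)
0.9706|010⟩ + 0.2406|110⟩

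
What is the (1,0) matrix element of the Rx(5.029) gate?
-0.5868i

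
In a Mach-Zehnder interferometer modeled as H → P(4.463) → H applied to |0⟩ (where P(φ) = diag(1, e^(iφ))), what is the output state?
(0.3766 - 0.4845i)|0⟩ + (0.6234 + 0.4845i)|1⟩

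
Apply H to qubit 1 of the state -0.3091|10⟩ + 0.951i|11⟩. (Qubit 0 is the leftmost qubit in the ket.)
(-0.2186 + 0.6725i)|10⟩ + (-0.2186 - 0.6725i)|11⟩

H on qubit 1 mixes each pair of kets that differ only in qubit 1: amplitudes (a, b) of (|…0…⟩, |…1…⟩) become ((a + b)/√2, (a − b)/√2). Kets absent from the input have amplitude 0.
(|10⟩, |11⟩): (a, b) = (-0.3091, 0.951i) → ((-0.2186 + 0.6725i), (-0.2186 - 0.6725i))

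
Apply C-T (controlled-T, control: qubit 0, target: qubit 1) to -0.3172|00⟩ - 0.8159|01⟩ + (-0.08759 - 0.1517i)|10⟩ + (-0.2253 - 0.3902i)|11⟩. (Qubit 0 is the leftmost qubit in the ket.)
-0.3172|00⟩ - 0.8159|01⟩ + (-0.08759 - 0.1517i)|10⟩ + (0.1166 - 0.4352i)|11⟩

C-T leaves the control-|0⟩ kets |00⟩, |01⟩ unchanged and applies T to qubit 1 on the control-|1⟩ pair (|10⟩, |11⟩).
T = [[1, 0], [0, (1/√2 + (1/√2)i)]].
With a = amp(|10⟩) = (-0.08759 - 0.1517i) and b = amp(|11⟩) = (-0.2253 - 0.3902i):
new amp(|10⟩) = (1)·a = (-0.08759 - 0.1517i)
new amp(|11⟩) = (1/√2 + (1/√2)i)·b = (0.1166 - 0.4352i)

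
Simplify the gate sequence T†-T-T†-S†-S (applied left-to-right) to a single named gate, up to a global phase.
T†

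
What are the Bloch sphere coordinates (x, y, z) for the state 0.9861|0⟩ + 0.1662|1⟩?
(0.3278, 0, 0.9448)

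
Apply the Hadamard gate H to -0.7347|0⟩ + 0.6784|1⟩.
-0.03981|0⟩ - 0.9992|1⟩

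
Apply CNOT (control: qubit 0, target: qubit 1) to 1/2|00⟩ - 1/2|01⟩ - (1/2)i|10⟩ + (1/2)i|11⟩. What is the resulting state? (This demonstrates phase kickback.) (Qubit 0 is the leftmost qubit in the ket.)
1/2|00⟩ - 1/2|01⟩ + (1/2)i|10⟩ - (1/2)i|11⟩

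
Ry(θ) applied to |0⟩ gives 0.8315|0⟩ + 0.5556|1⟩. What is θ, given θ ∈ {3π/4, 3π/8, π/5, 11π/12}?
3π/8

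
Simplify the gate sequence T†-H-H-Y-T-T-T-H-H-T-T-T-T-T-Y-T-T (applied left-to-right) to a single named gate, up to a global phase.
T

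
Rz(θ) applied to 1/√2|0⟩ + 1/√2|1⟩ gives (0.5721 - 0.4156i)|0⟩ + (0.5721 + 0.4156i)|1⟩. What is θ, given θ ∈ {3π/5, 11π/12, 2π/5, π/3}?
2π/5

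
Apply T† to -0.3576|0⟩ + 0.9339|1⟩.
-0.3576|0⟩ + (0.6604 - 0.6604i)|1⟩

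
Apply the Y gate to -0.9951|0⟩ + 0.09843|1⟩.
-0.09843i|0⟩ - 0.9951i|1⟩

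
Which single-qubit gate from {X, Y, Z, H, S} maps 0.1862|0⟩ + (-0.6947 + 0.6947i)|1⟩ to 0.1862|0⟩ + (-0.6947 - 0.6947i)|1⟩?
S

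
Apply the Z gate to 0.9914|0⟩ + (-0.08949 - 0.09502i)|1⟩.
0.9914|0⟩ + (0.08949 + 0.09502i)|1⟩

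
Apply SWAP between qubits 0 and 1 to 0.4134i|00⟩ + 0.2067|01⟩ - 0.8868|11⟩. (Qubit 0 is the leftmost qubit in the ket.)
0.4134i|00⟩ + 0.2067|10⟩ - 0.8868|11⟩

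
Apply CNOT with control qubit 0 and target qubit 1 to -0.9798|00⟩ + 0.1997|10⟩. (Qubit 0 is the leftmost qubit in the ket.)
-0.9798|00⟩ + 0.1997|11⟩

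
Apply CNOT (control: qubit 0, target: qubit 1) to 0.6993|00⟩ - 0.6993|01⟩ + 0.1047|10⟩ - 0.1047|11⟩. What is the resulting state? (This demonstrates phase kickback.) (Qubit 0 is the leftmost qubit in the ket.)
0.6993|00⟩ - 0.6993|01⟩ - 0.1047|10⟩ + 0.1047|11⟩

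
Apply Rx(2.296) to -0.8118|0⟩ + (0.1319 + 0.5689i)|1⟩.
(0.1857 - 0.1203i)|0⟩ + (0.05412 + 0.9737i)|1⟩

Rx(2.296) = [[cos(θ/2), −i·sin(θ/2)], [−i·sin(θ/2), cos(θ/2)]]; θ = 2.296, cos(θ/2) ≈ 0.410312, sin(θ/2) ≈ 0.911945.
With a = amp(|0⟩) = -0.8118 and b = amp(|1⟩) = (0.1319 + 0.5689i):
new amp(|0⟩) = (0.410312)·a + (-0.911945i)·b = (0.1857 - 0.1203i)
new amp(|1⟩) = (-0.911945i)·a + (0.410312)·b = (0.05412 + 0.9737i)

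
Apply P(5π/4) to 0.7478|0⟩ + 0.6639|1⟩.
0.7478|0⟩ + (-0.4694 - 0.4694i)|1⟩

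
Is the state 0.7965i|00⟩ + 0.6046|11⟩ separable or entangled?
Entangled

Writing the state as a|00⟩ + b|01⟩ + c|10⟩ + d|11⟩, it is a product state iff ad − bc = 0.
Here (a, b, c, d) = (0.7965i, 0, 0, 0.6046): ad − bc = (0.7965i)(0.6046) − (0)(0) = 0.4816i ≠ 0, so the state is entangled.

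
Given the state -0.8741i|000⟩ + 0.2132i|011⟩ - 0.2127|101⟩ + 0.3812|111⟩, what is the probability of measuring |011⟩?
0.04545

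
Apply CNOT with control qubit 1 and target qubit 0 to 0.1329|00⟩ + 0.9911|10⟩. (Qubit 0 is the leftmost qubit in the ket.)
0.1329|00⟩ + 0.9911|10⟩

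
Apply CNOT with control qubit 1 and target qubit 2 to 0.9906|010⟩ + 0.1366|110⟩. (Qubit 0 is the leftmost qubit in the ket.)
0.9906|011⟩ + 0.1366|111⟩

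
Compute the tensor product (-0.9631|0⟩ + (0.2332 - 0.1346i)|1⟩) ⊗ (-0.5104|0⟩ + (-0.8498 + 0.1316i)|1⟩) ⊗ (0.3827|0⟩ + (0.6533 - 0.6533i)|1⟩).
0.1881|000⟩ + (0.3211 - 0.3211i)|001⟩ + (0.3132 - 0.0485i)|010⟩ + (0.4519 - 0.6175i)|011⟩ + (-0.04555 + 0.02629i)|100⟩ + (-0.03288 + 0.1226i)|101⟩ + (-0.06906 + 0.05552i)|110⟩ + (-0.02312 + 0.2127i)|111⟩

amp(|b₁b₂…⟩) = product of the factor amplitudes for bits b₁, b₂, …; only kets whose every factor amplitude is nonzero survive.
|000⟩: (-0.9631)(-0.5104)(0.3827) = 0.1881
|001⟩: (-0.9631)(-0.5104)(0.6533 - 0.6533i) = (0.3211 - 0.3211i)
|010⟩: (-0.9631)(-0.8498 + 0.1316i)(0.3827) = (0.3132 - 0.0485i)
|011⟩: (-0.9631)(-0.8498 + 0.1316i)(0.6533 - 0.6533i) = (0.4519 - 0.6175i)
|100⟩: (0.2332 - 0.1346i)(-0.5104)(0.3827) = (-0.04555 + 0.02629i)
|101⟩: (0.2332 - 0.1346i)(-0.5104)(0.6533 - 0.6533i) = (-0.03288 + 0.1226i)
|110⟩: (0.2332 - 0.1346i)(-0.8498 + 0.1316i)(0.3827) = (-0.06906 + 0.05552i)
|111⟩: (0.2332 - 0.1346i)(-0.8498 + 0.1316i)(0.6533 - 0.6533i) = (-0.02312 + 0.2127i)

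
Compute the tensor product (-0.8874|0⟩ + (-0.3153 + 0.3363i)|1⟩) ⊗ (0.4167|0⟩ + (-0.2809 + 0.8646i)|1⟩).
-0.3698|00⟩ + (0.2493 - 0.7672i)|01⟩ + (-0.1314 + 0.1401i)|10⟩ + (-0.2022 - 0.3671i)|11⟩

amp(|b₁b₂…⟩) = product of the factor amplitudes for bits b₁, b₂, …; only kets whose every factor amplitude is nonzero survive.
|00⟩: (-0.8874)(0.4167) = -0.3698
|01⟩: (-0.8874)(-0.2809 + 0.8646i) = (0.2493 - 0.7672i)
|10⟩: (-0.3153 + 0.3363i)(0.4167) = (-0.1314 + 0.1401i)
|11⟩: (-0.3153 + 0.3363i)(-0.2809 + 0.8646i) = (-0.2022 - 0.3671i)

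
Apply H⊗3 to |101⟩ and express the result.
1/√8|000⟩ - 1/√8|001⟩ + 1/√8|010⟩ - 1/√8|011⟩ - 1/√8|100⟩ + 1/√8|101⟩ - 1/√8|110⟩ + 1/√8|111⟩

H⊗3 gives amp(|y⟩) = (1/2√2) Σ_x (−1)^(x·y) amp(|x⟩), where x·y is the number of positions in which both x and y have a 1.
|000⟩: (1)/(2√2) = 1/√8
|001⟩: (-1)/(2√2) = -1/√8
|010⟩: (1)/(2√2) = 1/√8
|011⟩: (-1)/(2√2) = -1/√8
|100⟩: (-1)/(2√2) = -1/√8
|101⟩: (1)/(2√2) = 1/√8
|110⟩: (-1)/(2√2) = -1/√8
|111⟩: (1)/(2√2) = 1/√8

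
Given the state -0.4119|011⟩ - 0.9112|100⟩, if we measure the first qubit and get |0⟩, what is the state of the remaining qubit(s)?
-|11⟩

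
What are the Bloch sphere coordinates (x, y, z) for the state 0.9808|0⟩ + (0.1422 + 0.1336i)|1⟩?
(0.2789, 0.2621, 0.9239)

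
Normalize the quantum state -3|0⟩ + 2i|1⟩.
-0.8321|0⟩ + 0.5547i|1⟩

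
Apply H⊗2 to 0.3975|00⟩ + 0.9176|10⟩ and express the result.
0.6576|00⟩ + 0.6576|01⟩ - 0.2601|10⟩ - 0.2601|11⟩

H⊗2 gives amp(|y⟩) = (1/2) Σ_x (−1)^(x·y) amp(|x⟩), where x·y is the number of positions in which both x and y have a 1.
|00⟩: (0.3975 + 0.9176)/2 = 0.6576
|01⟩: (0.3975 + 0.9176)/2 = 0.6576
|10⟩: (0.3975 - 0.9176)/2 = -0.2601
|11⟩: (0.3975 - 0.9176)/2 = -0.2601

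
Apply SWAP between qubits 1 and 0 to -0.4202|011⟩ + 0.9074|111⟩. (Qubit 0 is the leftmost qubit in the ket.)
-0.4202|101⟩ + 0.9074|111⟩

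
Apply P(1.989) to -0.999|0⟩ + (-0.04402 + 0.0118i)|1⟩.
-0.999|0⟩ + (0.007094 - 0.04502i)|1⟩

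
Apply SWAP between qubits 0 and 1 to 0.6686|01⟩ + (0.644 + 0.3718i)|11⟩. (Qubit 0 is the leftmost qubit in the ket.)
0.6686|10⟩ + (0.644 + 0.3718i)|11⟩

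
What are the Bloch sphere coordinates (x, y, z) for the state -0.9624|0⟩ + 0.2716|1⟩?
(-0.5228, 0, 0.8524)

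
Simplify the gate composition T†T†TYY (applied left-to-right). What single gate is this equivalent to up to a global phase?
T†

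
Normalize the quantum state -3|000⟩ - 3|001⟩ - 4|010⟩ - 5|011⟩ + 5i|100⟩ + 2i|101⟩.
-0.3198|000⟩ - 0.3198|001⟩ - 0.4264|010⟩ - 0.533|011⟩ + 0.533i|100⟩ + 0.2132i|101⟩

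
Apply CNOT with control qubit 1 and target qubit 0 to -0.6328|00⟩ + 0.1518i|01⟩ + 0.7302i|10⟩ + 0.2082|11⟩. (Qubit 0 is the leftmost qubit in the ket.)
-0.6328|00⟩ + 0.2082|01⟩ + 0.7302i|10⟩ + 0.1518i|11⟩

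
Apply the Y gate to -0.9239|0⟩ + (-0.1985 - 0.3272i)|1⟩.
(-0.3272 + 0.1985i)|0⟩ - 0.9239i|1⟩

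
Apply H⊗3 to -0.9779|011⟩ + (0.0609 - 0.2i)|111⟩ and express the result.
(-0.3242 - 0.07071i)|000⟩ + (0.3242 + 0.07071i)|001⟩ + (0.3242 + 0.07071i)|010⟩ + (-0.3242 - 0.07071i)|011⟩ + (-0.3673 + 0.07071i)|100⟩ + (0.3673 - 0.07071i)|101⟩ + (0.3673 - 0.07071i)|110⟩ + (-0.3673 + 0.07071i)|111⟩

H⊗3 gives amp(|y⟩) = (1/2√2) Σ_x (−1)^(x·y) amp(|x⟩), where x·y is the number of positions in which both x and y have a 1.
|000⟩: (-0.9779 + (0.0609 - 0.2i))/(2√2) = (-0.3242 - 0.07071i)
|001⟩: (0.9779 - (0.0609 - 0.2i))/(2√2) = (0.3242 + 0.07071i)
|010⟩: (0.9779 - (0.0609 - 0.2i))/(2√2) = (0.3242 + 0.07071i)
|011⟩: (-0.9779 + (0.0609 - 0.2i))/(2√2) = (-0.3242 - 0.07071i)
|100⟩: (-0.9779 - (0.0609 - 0.2i))/(2√2) = (-0.3673 + 0.07071i)
|101⟩: (0.9779 + (0.0609 - 0.2i))/(2√2) = (0.3673 - 0.07071i)
|110⟩: (0.9779 + (0.0609 - 0.2i))/(2√2) = (0.3673 - 0.07071i)
|111⟩: (-0.9779 - (0.0609 - 0.2i))/(2√2) = (-0.3673 + 0.07071i)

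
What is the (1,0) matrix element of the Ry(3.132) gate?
1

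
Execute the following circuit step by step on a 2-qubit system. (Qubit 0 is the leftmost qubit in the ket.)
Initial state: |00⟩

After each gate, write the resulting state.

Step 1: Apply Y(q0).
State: i|10⟩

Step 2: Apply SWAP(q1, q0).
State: i|01⟩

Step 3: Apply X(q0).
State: i|11⟩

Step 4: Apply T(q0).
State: (-1/√2 + (1/√2)i)|11⟩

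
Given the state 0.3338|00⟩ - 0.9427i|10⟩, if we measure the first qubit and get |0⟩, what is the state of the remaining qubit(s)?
|0⟩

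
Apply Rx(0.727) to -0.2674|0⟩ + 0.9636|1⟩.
(-0.2499 - 0.3426i)|0⟩ + (0.9006 + 0.09507i)|1⟩

Rx(0.727) = [[cos(θ/2), −i·sin(θ/2)], [−i·sin(θ/2), cos(θ/2)]]; θ = 0.727, cos(θ/2) ≈ 0.934658, sin(θ/2) ≈ 0.355548.
With a = amp(|0⟩) = -0.2674 and b = amp(|1⟩) = 0.9636:
new amp(|0⟩) = (0.934658)·a + (-0.355548i)·b = (-0.2499 - 0.3426i)
new amp(|1⟩) = (-0.355548i)·a + (0.934658)·b = (0.9006 + 0.09507i)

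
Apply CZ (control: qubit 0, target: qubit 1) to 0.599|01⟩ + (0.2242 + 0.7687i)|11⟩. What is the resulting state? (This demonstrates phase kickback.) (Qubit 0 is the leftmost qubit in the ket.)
0.599|01⟩ + (-0.2242 - 0.7687i)|11⟩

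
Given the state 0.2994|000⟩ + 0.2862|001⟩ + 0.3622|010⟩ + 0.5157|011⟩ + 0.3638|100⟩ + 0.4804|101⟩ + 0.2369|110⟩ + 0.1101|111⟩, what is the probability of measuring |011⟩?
0.2659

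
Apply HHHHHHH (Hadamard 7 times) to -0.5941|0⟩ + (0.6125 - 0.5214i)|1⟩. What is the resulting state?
(0.01301 - 0.3687i)|0⟩ + (-0.8532 + 0.3687i)|1⟩

H² = I, so H^7 = H: a single Hadamard. With (a, b) = (-0.5941, (0.6125 - 0.5214i)), H gives ((a + b)/√2, (a − b)/√2) = ((0.01301 - 0.3687i), (-0.8532 + 0.3687i)).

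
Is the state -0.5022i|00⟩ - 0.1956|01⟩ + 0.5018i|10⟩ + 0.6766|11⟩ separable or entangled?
Entangled

Writing the state as a|00⟩ + b|01⟩ + c|10⟩ + d|11⟩, it is a product state iff ad − bc = 0.
Here (a, b, c, d) = (-0.5022i, -0.1956, 0.5018i, 0.6766): ad − bc = (-0.5022i)(0.6766) − (-0.1956)(0.5018i) = -0.2416i ≠ 0, so the state is entangled.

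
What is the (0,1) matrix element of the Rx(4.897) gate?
-0.6389i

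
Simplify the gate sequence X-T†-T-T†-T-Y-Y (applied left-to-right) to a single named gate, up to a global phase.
X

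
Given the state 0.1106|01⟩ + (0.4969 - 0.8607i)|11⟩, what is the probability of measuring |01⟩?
0.01223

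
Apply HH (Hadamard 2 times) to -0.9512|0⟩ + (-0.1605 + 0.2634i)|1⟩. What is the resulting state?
-0.9512|0⟩ + (-0.1605 + 0.2634i)|1⟩

H² = I, so an even number of Hadamards cancels: H^2 = I and the state is unchanged.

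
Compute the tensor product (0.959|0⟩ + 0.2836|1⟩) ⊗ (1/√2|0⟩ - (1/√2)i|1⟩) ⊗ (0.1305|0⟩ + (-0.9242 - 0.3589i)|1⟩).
0.08849|000⟩ + (-0.6267 - 0.2434i)|001⟩ - 0.08849i|010⟩ + (-0.2434 + 0.6267i)|011⟩ + 0.02617|100⟩ + (-0.1853 - 0.07197i)|101⟩ - 0.02617i|110⟩ + (-0.07197 + 0.1853i)|111⟩

amp(|b₁b₂…⟩) = product of the factor amplitudes for bits b₁, b₂, …; only kets whose every factor amplitude is nonzero survive.
|000⟩: (0.959)(1/√2)(0.1305) = 0.08849
|001⟩: (0.959)(1/√2)(-0.9242 - 0.3589i) = (-0.6267 - 0.2434i)
|010⟩: (0.959)(-(1/√2)i)(0.1305) = -0.08849i
|011⟩: (0.959)(-(1/√2)i)(-0.9242 - 0.3589i) = (-0.2434 + 0.6267i)
|100⟩: (0.2836)(1/√2)(0.1305) = 0.02617
|101⟩: (0.2836)(1/√2)(-0.9242 - 0.3589i) = (-0.1853 - 0.07197i)
|110⟩: (0.2836)(-(1/√2)i)(0.1305) = -0.02617i
|111⟩: (0.2836)(-(1/√2)i)(-0.9242 - 0.3589i) = (-0.07197 + 0.1853i)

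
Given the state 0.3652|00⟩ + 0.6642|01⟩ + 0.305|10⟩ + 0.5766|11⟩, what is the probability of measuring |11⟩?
0.3325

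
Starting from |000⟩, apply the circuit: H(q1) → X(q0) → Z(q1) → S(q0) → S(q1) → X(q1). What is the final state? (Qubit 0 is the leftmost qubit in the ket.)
1/√2|100⟩ + (1/√2)i|110⟩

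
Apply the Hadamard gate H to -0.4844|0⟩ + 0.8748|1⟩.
0.2761|0⟩ - 0.9611|1⟩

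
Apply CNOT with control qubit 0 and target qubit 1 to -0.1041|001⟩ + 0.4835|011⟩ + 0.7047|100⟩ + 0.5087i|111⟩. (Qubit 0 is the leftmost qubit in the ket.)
-0.1041|001⟩ + 0.4835|011⟩ + 0.5087i|101⟩ + 0.7047|110⟩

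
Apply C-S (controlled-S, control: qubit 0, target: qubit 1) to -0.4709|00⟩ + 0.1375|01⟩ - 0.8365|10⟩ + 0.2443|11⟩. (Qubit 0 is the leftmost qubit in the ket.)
-0.4709|00⟩ + 0.1375|01⟩ - 0.8365|10⟩ + 0.2443i|11⟩

C-S leaves the control-|0⟩ kets |00⟩, |01⟩ unchanged and applies S to qubit 1 on the control-|1⟩ pair (|10⟩, |11⟩).
S = [[1, 0], [0, i]].
With a = amp(|10⟩) = -0.8365 and b = amp(|11⟩) = 0.2443:
new amp(|10⟩) = (1)·a = -0.8365
new amp(|11⟩) = (i)·b = 0.2443i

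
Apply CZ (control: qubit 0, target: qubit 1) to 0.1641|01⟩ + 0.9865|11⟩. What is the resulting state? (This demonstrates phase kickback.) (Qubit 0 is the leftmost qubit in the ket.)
0.1641|01⟩ - 0.9865|11⟩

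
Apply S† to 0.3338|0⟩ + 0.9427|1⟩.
0.3338|0⟩ - 0.9427i|1⟩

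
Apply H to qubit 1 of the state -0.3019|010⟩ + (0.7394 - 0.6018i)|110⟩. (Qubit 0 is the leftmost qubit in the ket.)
-0.2135|000⟩ + 0.2135|010⟩ + (0.5228 - 0.4255i)|100⟩ + (-0.5228 + 0.4255i)|110⟩

H on qubit 1 mixes each pair of kets that differ only in qubit 1: amplitudes (a, b) of (|…0…⟩, |…1…⟩) become ((a + b)/√2, (a − b)/√2). Kets absent from the input have amplitude 0.
(|000⟩, |010⟩): (a, b) = (0, -0.3019) → (-0.2135, 0.2135)
(|100⟩, |110⟩): (a, b) = (0, (0.7394 - 0.6018i)) → ((0.5228 - 0.4255i), (-0.5228 + 0.4255i))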